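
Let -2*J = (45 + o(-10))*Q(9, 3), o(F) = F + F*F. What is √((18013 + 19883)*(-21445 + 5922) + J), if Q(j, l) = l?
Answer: I*√2353039242/2 ≈ 24254.0*I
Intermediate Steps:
o(F) = F + F²
J = -405/2 (J = -(45 - 10*(1 - 10))*3/2 = -(45 - 10*(-9))*3/2 = -(45 + 90)*3/2 = -135*3/2 = -½*405 = -405/2 ≈ -202.50)
√((18013 + 19883)*(-21445 + 5922) + J) = √((18013 + 19883)*(-21445 + 5922) - 405/2) = √(37896*(-15523) - 405/2) = √(-588259608 - 405/2) = √(-1176519621/2) = I*√2353039242/2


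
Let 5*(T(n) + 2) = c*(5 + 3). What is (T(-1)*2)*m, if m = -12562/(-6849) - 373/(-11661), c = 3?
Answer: 1391041484/133110315 ≈ 10.450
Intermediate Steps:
T(n) = 14/5 (T(n) = -2 + (3*(5 + 3))/5 = -2 + (3*8)/5 = -2 + (1/5)*24 = -2 + 24/5 = 14/5)
m = 49680053/26622063 (m = -12562*(-1/6849) - 373*(-1/11661) = 12562/6849 + 373/11661 = 49680053/26622063 ≈ 1.8661)
(T(-1)*2)*m = ((14/5)*2)*(49680053/26622063) = (28/5)*(49680053/26622063) = 1391041484/133110315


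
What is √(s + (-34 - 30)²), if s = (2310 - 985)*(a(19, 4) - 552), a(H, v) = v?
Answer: 2*I*√180501 ≈ 849.71*I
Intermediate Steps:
s = -726100 (s = (2310 - 985)*(4 - 552) = 1325*(-548) = -726100)
√(s + (-34 - 30)²) = √(-726100 + (-34 - 30)²) = √(-726100 + (-64)²) = √(-726100 + 4096) = √(-722004) = 2*I*√180501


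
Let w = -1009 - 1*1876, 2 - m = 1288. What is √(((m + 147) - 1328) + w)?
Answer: 2*I*√1338 ≈ 73.157*I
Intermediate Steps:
m = -1286 (m = 2 - 1*1288 = 2 - 1288 = -1286)
w = -2885 (w = -1009 - 1876 = -2885)
√(((m + 147) - 1328) + w) = √(((-1286 + 147) - 1328) - 2885) = √((-1139 - 1328) - 2885) = √(-2467 - 2885) = √(-5352) = 2*I*√1338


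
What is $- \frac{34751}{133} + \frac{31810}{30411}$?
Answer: $- \frac{55399049}{212877} \approx -260.24$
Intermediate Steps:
$- \frac{34751}{133} + \frac{31810}{30411} = \left(-34751\right) \frac{1}{133} + 31810 \cdot \frac{1}{30411} = - \frac{1829}{7} + \frac{31810}{30411} = - \frac{55399049}{212877}$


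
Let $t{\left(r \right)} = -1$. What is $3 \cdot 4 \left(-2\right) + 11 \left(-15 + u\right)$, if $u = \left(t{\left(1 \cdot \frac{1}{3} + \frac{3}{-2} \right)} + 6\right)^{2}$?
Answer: $86$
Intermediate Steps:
$u = 25$ ($u = \left(-1 + 6\right)^{2} = 5^{2} = 25$)
$3 \cdot 4 \left(-2\right) + 11 \left(-15 + u\right) = 3 \cdot 4 \left(-2\right) + 11 \left(-15 + 25\right) = 12 \left(-2\right) + 11 \cdot 10 = -24 + 110 = 86$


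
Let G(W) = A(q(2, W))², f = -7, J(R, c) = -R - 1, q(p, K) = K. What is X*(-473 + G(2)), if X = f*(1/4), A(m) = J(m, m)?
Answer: 812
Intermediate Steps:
J(R, c) = -1 - R
A(m) = -1 - m
X = -7/4 ≈ -1.7500
G(W) = (-1 - W)²
X*(-473 + G(2)) = -7*(-473 + (1 + 2)²)/4 = -7*(-473 + 3²)/4 = -7*(-473 + 9)/4 = -7/4*(-464) = 812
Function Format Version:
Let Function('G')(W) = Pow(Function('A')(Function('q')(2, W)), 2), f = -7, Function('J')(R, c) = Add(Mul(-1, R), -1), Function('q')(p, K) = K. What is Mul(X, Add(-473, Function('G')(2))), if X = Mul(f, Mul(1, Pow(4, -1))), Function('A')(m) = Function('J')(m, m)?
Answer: 812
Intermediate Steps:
Function('J')(R, c) = Add(-1, Mul(-1, R))
Function('A')(m) = Add(-1, Mul(-1, m))
X = Rational(-7, 4) (X = Mul(-7, Mul(1, Pow(4, -1))) = Mul(-7, Mul(1, Rational(1, 4))) = Mul(-7, Rational(1, 4)) = Rational(-7, 4) ≈ -1.7500)
Function('G')(W) = Pow(Add(-1, Mul(-1, W)), 2)
Mul(X, Add(-473, Function('G')(2))) = Mul(Rational(-7, 4), Add(-473, Pow(Add(1, 2), 2))) = Mul(Rational(-7, 4), Add(-473, Pow(3, 2))) = Mul(Rational(-7, 4), Add(-473, 9)) = Mul(Rational(-7, 4), -464) = 812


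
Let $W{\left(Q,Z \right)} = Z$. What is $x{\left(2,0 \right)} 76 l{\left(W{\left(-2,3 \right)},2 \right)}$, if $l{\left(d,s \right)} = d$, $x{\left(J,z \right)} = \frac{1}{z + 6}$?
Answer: $38$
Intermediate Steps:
$x{\left(J,z \right)} = \frac{1}{6 + z}$
$x{\left(2,0 \right)} 76 l{\left(W{\left(-2,3 \right)},2 \right)} = \frac{1}{6 + 0} \cdot 76 \cdot 3 = \frac{1}{6} \cdot 76 \cdot 3 = \frac{38}{3} \cdot 3 = 38$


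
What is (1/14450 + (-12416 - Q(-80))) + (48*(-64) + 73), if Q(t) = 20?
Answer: -223035749/14450 ≈ -15435.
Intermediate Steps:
(1/14450 + (-12416 - Q(-80))) + (48*(-64) + 73) = (1/14450 + (-12416 - 1*20)) + (48*(-64) + 73) = (1/14450 + (-12416 - 20)) + (-3072 + 73) = (1/14450 - 12436) - 2999 = -179700199/14450 - 2999 = -223035749/14450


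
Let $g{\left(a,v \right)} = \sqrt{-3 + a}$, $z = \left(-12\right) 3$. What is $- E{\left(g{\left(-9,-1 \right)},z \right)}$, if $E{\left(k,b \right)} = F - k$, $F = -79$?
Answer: $79 + 2 i \sqrt{3} \approx 79.0 + 3.4641 i$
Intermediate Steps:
$z = -36$
$E{\left(k,b \right)} = -79 - k$
$- E{\left(g{\left(-9,-1 \right)},z \right)} = - (-79 - \sqrt{-3 - 9}) = - (-79 - \sqrt{-12}) = - (-79 - 2 i \sqrt{3}) = 79 + 2 i \sqrt{3}$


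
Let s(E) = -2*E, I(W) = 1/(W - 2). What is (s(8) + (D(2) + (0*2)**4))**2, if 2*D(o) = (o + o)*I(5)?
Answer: 2116/9 ≈ 235.11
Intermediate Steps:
I(W) = 1/(-2 + W)
D(o) = o/3 (D(o) = ((o + o)/(-2 + 5))/2 = ((2*o)/3)/2 = ((2*o)*(1/3))/2 = (2*o/3)/2 = o/3)
(s(8) + (D(2) + (0*2)**4))**2 = (-2*8 + ((1/3)*2 + (0*2)**4))**2 = (-16 + (2/3 + 0**4))**2 = (-16 + (2/3 + 0))**2 = (-16 + 2/3)**2 = (-46/3)**2 = 2116/9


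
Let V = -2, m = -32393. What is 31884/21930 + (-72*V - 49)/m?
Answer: 171789177/118396415 ≈ 1.4510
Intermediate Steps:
31884/21930 + (-72*V - 49)/m = 31884/21930 + (-72*(-2) - 49)/(-32393) = 31884*(1/21930) + (144 - 49)*(-1/32393) = 5314/3655 + 95*(-1/32393) = 5314/3655 - 95/32393 = 171789177/118396415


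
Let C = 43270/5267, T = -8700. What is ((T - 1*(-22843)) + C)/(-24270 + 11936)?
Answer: -74534451/64963178 ≈ -1.1473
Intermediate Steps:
C = 43270/5267 (C = 43270*(1/5267) = 43270/5267 ≈ 8.2153)
((T - 1*(-22843)) + C)/(-24270 + 11936) = ((-8700 - 1*(-22843)) + 43270/5267)/(-24270 + 11936) = ((-8700 + 22843) + 43270/5267)/(-12334) = (14143 + 43270/5267)*(-1/12334) = (74534451/5267)*(-1/12334) = -74534451/64963178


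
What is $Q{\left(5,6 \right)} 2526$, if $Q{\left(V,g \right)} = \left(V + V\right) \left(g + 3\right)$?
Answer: $227340$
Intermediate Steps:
$Q{\left(V,g \right)} = 2 V \left(3 + g\right)$
$Q{\left(5,6 \right)} 2526 = 2 \cdot 5 \left(3 + 6\right) 2526 = 2 \cdot 5 \cdot 9 \cdot 2526 = 90 \cdot 2526 = 227340$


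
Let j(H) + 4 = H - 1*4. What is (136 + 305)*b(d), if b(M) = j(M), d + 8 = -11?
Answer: -11907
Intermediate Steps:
d = -19 (d = -8 - 11 = -19)
j(H) = -8 + H (j(H) = -4 + (H - 1*4) = -4 + (H - 4) = -4 + (-4 + H) = -8 + H)
b(M) = -8 + M
(136 + 305)*b(d) = (136 + 305)*(-8 - 19) = 441*(-27) = -11907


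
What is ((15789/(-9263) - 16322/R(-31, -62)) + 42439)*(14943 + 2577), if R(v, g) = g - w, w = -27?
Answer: 48739147527264/64841 ≈ 7.5167e+8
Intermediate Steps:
R(v, g) = 27 + g (R(v, g) = g - 1*(-27) = g + 27 = 27 + g)
((15789/(-9263) - 16322/R(-31, -62)) + 42439)*(14943 + 2577) = ((15789/(-9263) - 16322/(27 - 62)) + 42439)*(14943 + 2577) = ((15789*(-1/9263) - 16322/(-35)) + 42439)*17520 = ((-15789/9263 - 16322*(-1/35)) + 42439)*17520 = ((-15789/9263 + 16322/35) + 42439)*17520 = (150638071/324205 + 42439)*17520 = (13909574066/324205)*17520 = 48739147527264/64841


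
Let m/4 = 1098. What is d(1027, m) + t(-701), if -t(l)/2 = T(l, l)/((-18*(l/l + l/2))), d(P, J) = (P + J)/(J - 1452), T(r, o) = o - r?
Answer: 5419/2940 ≈ 1.8432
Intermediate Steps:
m = 4392 (m = 4*1098 = 4392)
d(P, J) = (J + P)/(-1452 + J)
t(l) = 0 (t(l) = -2*(l - l)/((-18*(l/l + l/2))) = -0/((-18*(1 + l*(½)))) = -0/((-18*(1 + l/2))) = -0/(-18 - 9*l) = -2*0 = 0)
d(1027, m) + t(-701) = (4392 + 1027)/(-1452 + 4392) + 0 = 5419/2940 + 0 = 5419/2940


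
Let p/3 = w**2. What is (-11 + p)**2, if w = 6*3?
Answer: 923521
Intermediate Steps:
w = 18
p = 972 (p = 3*18**2 = 3*324 = 972)
(-11 + p)**2 = (-11 + 972)**2 = 961**2 = 923521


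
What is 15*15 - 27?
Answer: 198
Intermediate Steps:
15*15 - 27 = 225 - 27 = 198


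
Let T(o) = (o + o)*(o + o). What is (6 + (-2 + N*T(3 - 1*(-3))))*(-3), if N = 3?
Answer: -1308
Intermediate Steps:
T(o) = 4*o² (T(o) = (2*o)*(2*o) = 4*o²)
(6 + (-2 + N*T(3 - 1*(-3))))*(-3) = (6 + (-2 + 3*(4*(3 - 1*(-3))²)))*(-3) = (6 + (-2 + 3*(4*(3 + 3)²)))*(-3) = (6 + (-2 + 3*(4*6²)))*(-3) = (6 + (-2 + 3*(4*36)))*(-3) = (6 + (-2 + 3*144))*(-3) = (6 + (-2 + 432))*(-3) = (6 + 430)*(-3) = 436*(-3) = -1308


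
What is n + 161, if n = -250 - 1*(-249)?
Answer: 160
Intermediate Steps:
n = -1 (n = -250 + 249 = -1)
n + 161 = -1 + 161 = 160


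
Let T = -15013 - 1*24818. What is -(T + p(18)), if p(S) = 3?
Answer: 39828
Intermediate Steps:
T = -39831 (T = -15013 - 24818 = -39831)
-(T + p(18)) = -(-39831 + 3) = -1*(-39828) = 39828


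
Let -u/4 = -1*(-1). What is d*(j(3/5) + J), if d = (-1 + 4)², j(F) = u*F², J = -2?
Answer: -774/25 ≈ -30.960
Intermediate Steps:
u = -4 (u = -(-4)*(-1) = -4*1 = -4)
j(F) = -4*F²
d = 9 (d = 3² = 9)
d*(j(3/5) + J) = 9*(-4*(3/5)² - 2) = 9*(-4*(3*(⅕))² - 2) = 9*(-4*(⅗)² - 2) = 9*(-4*9/25 - 2) = 9*(-36/25 - 2) = 9*(-86/25) = -774/25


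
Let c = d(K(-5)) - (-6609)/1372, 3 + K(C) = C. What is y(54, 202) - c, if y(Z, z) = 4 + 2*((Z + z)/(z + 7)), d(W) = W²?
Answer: -17883697/286748 ≈ -62.367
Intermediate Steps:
K(C) = -3 + C
y(Z, z) = 4 + 2*(Z + z)/(7 + z) (y(Z, z) = 4 + 2*((Z + z)/(7 + z)) = 4 + 2*(Z + z)/(7 + z))
c = 94417/1372 (c = (-3 - 5)² - (-6609)/1372 = (-8)² - (-6609)/1372 = 64 - 1*(-6609/1372) = 64 + 6609/1372 = 94417/1372 ≈ 68.817)
y(54, 202) - c = 2*(14 + 54 + 3*202)/(7 + 202) - 1*94417/1372 = 2*(14 + 54 + 606)/209 - 94417/1372 = 2*(1/209)*674 - 94417/1372 = 1348/209 - 94417/1372 = -17883697/286748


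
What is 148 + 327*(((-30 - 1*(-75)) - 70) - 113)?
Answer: -44978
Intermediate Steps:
148 + 327*(((-30 - 1*(-75)) - 70) - 113) = 148 + 327*(((-30 + 75) - 70) - 113) = 148 + 327*((45 - 70) - 113) = 148 + 327*(-25 - 113) = 148 + 327*(-138) = 148 - 45126 = -44978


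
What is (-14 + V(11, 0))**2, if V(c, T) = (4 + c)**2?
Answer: 44521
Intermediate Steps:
(-14 + V(11, 0))**2 = (-14 + (4 + 11)**2)**2 = (-14 + 15**2)**2 = (-14 + 225)**2 = 211**2 = 44521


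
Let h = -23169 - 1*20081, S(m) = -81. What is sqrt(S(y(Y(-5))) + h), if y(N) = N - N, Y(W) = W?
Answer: I*sqrt(43331) ≈ 208.16*I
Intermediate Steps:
y(N) = 0
h = -43250 (h = -23169 - 20081 = -43250)
sqrt(S(y(Y(-5))) + h) = sqrt(-81 - 43250) = sqrt(-43331) = I*sqrt(43331)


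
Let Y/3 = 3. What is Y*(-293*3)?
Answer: -7911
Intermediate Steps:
Y = 9 (Y = 3*3 = 9)
Y*(-293*3) = 9*(-293*3) = 9*(-879) = -7911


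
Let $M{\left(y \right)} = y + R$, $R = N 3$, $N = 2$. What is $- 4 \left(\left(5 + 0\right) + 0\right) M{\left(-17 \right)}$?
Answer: $220$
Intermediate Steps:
$R = 6$ ($R = 2 \cdot 3 = 6$)
$M{\left(y \right)} = 6 + y$ ($M{\left(y \right)} = y + 6 = 6 + y$)
$- 4 \left(\left(5 + 0\right) + 0\right) M{\left(-17 \right)} = - 4 \left(\left(5 + 0\right) + 0\right) \left(6 - 17\right) = - 4 \left(5 + 0\right) \left(-11\right) = \left(-4\right) 5 \left(-11\right) = \left(-20\right) \left(-11\right) = 220$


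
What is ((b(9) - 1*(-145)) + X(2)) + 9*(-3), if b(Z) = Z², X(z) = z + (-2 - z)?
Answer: 197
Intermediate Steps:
X(z) = -2
((b(9) - 1*(-145)) + X(2)) + 9*(-3) = ((9² - 1*(-145)) - 2) + 9*(-3) = ((81 + 145) - 2) - 27 = (226 - 2) - 27 = 224 - 27 = 197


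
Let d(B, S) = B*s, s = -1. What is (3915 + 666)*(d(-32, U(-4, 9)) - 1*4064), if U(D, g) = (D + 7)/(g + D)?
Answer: -18470592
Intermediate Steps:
U(D, g) = (7 + D)/(D + g)
d(B, S) = -B (d(B, S) = B*(-1) = -B)
(3915 + 666)*(d(-32, U(-4, 9)) - 1*4064) = (3915 + 666)*(-1*(-32) - 1*4064) = 4581*(32 - 4064) = 4581*(-4032) = -18470592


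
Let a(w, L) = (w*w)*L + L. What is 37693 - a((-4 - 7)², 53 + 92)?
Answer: -2085397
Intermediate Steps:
a(w, L) = L + L*w² (a(w, L) = w²*L + L = L*w² + L = L + L*w²)
37693 - a((-4 - 7)², 53 + 92) = 37693 - (53 + 92)*(1 + ((-4 - 7)²)²) = 37693 - 145*(1 + ((-11)²)²) = 37693 - 145*(1 + 121²) = 37693 - 145*(1 + 14641) = 37693 - 145*14642 = 37693 - 1*2123090 = 37693 - 2123090 = -2085397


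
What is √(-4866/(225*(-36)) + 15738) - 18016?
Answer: -18016 + √127482666/90 ≈ -17891.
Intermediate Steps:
√(-4866/(225*(-36)) + 15738) - 18016 = √(-4866/(-8100) + 15738) - 18016 = √(-4866*(-1/8100) + 15738) - 18016 = √(811/1350 + 15738) - 18016 = √(21247111/1350) - 18016 = √127482666/90 - 18016 = -18016 + √127482666/90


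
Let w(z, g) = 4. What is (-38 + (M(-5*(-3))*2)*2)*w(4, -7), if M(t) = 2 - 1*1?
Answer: -136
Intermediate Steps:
M(t) = 1 (M(t) = 2 - 1 = 1)
(-38 + (M(-5*(-3))*2)*2)*w(4, -7) = (-38 + (1*2)*2)*4 = (-38 + 2*2)*4 = (-38 + 4)*4 = -34*4 = -136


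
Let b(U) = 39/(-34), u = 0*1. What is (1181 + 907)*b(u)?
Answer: -40716/17 ≈ -2395.1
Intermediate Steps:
u = 0
b(U) = -39/34 (b(U) = 39*(-1/34) = -39/34)
(1181 + 907)*b(u) = (1181 + 907)*(-39/34) = 2088*(-39/34) = -40716/17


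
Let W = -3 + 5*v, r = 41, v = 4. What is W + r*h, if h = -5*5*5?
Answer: -5108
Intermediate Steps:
h = -125 (h = -25*5 = -125)
W = 17 (W = -3 + 5*4 = -3 + 20 = 17)
W + r*h = 17 + 41*(-125) = 17 - 5125 = -5108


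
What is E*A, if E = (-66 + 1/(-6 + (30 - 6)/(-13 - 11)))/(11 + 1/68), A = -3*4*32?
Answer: 12089856/5243 ≈ 2305.9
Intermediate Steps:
A = -384 (A = -12*32 = -384)
E = -31484/5243 (E = (-66 + 1/(-6 + 24/(-24)))/(11 + 1/68) = (-66 + 1/(-6 + 24*(-1/24)))/(749/68) = (-66 + 1/(-6 - 1))*(68/749) = (-66 + 1/(-7))*(68/749) = (-66 - 1/7)*(68/749) = -463/7*68/749 = -31484/5243 ≈ -6.0050)
E*A = -31484/5243*(-384) = 12089856/5243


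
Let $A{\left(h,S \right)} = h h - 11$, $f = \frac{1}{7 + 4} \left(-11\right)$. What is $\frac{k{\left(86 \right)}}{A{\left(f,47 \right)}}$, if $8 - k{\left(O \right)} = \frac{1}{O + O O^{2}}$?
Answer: $- \frac{1017827}{1272284} \approx -0.8$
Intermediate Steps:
$k{\left(O \right)} = 8 - \frac{1}{O + O^{3}}$ ($k{\left(O \right)} = 8 - \frac{1}{O + O O^{2}} = 8 - \frac{1}{O + O^{3}}$)
$f = -1$ ($f = \frac{1}{11} \left(-11\right) = -1$)
$A{\left(h,S \right)} = -11 + h^{2}$ ($A{\left(h,S \right)} = h^{2} - 11 = -11 + h^{2}$)
$\frac{k{\left(86 \right)}}{A{\left(f,47 \right)}} = \frac{\frac{1}{86 + 86^{3}} \left(-1 + 8 \cdot 86 + 8 \cdot 86^{3}\right)}{-11 + \left(-1\right)^{2}} = \frac{\frac{1}{86 + 636056} \left(-1 + 688 + 8 \cdot 636056\right)}{-11 + 1} = \frac{\frac{1}{636142} \left(-1 + 688 + 5088448\right)}{-10} = \frac{1}{636142} \cdot 5089135 \left(- \frac{1}{10}\right) = \frac{5089135}{636142} \left(- \frac{1}{10}\right) = - \frac{1017827}{1272284}$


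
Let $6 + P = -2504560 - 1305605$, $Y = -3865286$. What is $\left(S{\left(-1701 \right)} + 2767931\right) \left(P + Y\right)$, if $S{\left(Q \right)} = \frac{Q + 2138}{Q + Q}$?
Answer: $- \frac{72275947172752025}{3402} \approx -2.1245 \cdot 10^{13}$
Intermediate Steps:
$S{\left(Q \right)} = \frac{2138 + Q}{2 Q}$
$P = -3810171$ ($P = -6 - 3810165 = -3810171$)
$\left(S{\left(-1701 \right)} + 2767931\right) \left(P + Y\right) = \left(\frac{2138 - 1701}{2 \left(-1701\right)} + 2767931\right) \left(-3810171 - 3865286\right) = \left(\frac{1}{2} \left(- \frac{1}{1701}\right) 437 + 2767931\right) \left(-7675457\right) = \left(- \frac{437}{3402} + 2767931\right) \left(-7675457\right) = \frac{9416500825}{3402} \left(-7675457\right) = - \frac{72275947172752025}{3402}$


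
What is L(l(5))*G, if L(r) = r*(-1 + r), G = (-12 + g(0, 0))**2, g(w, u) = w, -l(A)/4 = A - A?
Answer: 0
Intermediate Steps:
l(A) = 0 (l(A) = -4*(A - A) = -4*0 = 0)
G = 144 (G = (-12 + 0)**2 = (-12)**2 = 144)
L(l(5))*G = (0*(-1 + 0))*144 = (0*(-1))*144 = 0*144 = 0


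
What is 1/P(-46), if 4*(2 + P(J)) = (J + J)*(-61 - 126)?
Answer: 1/4299 ≈ 0.00023261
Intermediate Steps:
P(J) = -2 - 187*J/2 (P(J) = -2 + ((J + J)*(-61 - 126))/4 = -2 + ((2*J)*(-187))/4 = -2 + (-374*J)/4 = -2 - 187*J/2)
1/P(-46) = 1/(-2 - 187/2*(-46)) = 1/(-2 + 4301) = 1/4299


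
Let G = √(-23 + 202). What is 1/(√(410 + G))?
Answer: (410 + √179)^(-½) ≈ 0.048600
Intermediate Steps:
G = √179 ≈ 13.379
1/(√(410 + G)) = 1/(√(410 + √179)) = (410 + √179)^(-½)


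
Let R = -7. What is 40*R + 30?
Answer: -250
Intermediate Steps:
40*R + 30 = 40*(-7) + 30 = -280 + 30 = -250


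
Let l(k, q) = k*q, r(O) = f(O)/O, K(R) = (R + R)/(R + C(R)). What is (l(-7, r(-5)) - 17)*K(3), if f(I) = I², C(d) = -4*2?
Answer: -108/5 ≈ -21.600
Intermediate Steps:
C(d) = -8
K(R) = 2*R/(-8 + R) (K(R) = (R + R)/(R - 8) = (2*R)/(-8 + R) = 2*R/(-8 + R))
r(O) = O (r(O) = O²/O = O)
(l(-7, r(-5)) - 17)*K(3) = (-7*(-5) - 17)*(2*3/(-8 + 3)) = (35 - 17)*(2*3/(-5)) = 18*(2*3*(-⅕)) = 18*(-6/5) = -108/5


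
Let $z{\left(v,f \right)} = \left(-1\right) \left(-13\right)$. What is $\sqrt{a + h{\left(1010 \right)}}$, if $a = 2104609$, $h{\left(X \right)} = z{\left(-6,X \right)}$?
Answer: $\sqrt{2104622} \approx 1450.7$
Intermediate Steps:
$z{\left(v,f \right)} = 13$
$h{\left(X \right)} = 13$
$\sqrt{a + h{\left(1010 \right)}} = \sqrt{2104609 + 13} = \sqrt{2104622}$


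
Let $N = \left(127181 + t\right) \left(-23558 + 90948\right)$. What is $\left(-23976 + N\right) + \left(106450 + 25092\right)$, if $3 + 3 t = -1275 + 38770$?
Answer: $\frac{28239091348}{3} \approx 9.413 \cdot 10^{9}$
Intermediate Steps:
$t = \frac{37492}{3}$ ($t = -1 + \frac{-1275 + 38770}{3} = -1 + \frac{1}{3} \cdot 37495 = -1 + \frac{37495}{3} = \frac{37492}{3} \approx 12497.0$)
$N = \frac{28238768650}{3}$ ($N = \left(127181 + \frac{37492}{3}\right) \left(-23558 + 90948\right) = \frac{419035}{3} \cdot 67390 = \frac{28238768650}{3} \approx 9.4129 \cdot 10^{9}$)
$\left(-23976 + N\right) + \left(106450 + 25092\right) = \left(-23976 + \frac{28238768650}{3}\right) + \left(106450 + 25092\right) = \frac{28238696722}{3} + 131542 = \frac{28239091348}{3}$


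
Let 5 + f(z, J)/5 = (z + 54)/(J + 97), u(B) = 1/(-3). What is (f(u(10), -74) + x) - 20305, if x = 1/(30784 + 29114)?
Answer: -405675843/19966 ≈ -20318.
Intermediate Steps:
u(B) = -1/3
f(z, J) = -25 + 5*(54 + z)/(97 + J) (f(z, J) = -25 + 5*((z + 54)/(J + 97)) = -25 + 5*((54 + z)/(97 + J)) = -25 + 5*(54 + z)/(97 + J))
x = 1/59898 ≈ 1.6695e-5
(f(u(10), -74) + x) - 20305 = (5*(-431 - 1/3 - 5*(-74))/(97 - 74) + 1/59898) - 20305 = (5*(-431 - 1/3 + 370)/23 + 1/59898) - 20305 = (5*(1/23)*(-184/3) + 1/59898) - 20305 = (-40/3 + 1/59898) - 20305 = -266213/19966 - 20305 = -405675843/19966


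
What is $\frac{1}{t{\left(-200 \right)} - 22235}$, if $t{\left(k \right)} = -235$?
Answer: $- \frac{1}{22470} \approx -4.4504 \cdot 10^{-5}$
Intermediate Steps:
$\frac{1}{t{\left(-200 \right)} - 22235} = \frac{1}{-235 - 22235} = \frac{1}{-22470} = - \frac{1}{22470}$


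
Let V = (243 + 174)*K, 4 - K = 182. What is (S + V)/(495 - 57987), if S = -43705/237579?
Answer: 17634582559/13658891868 ≈ 1.2911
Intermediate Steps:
K = -178 (K = 4 - 1*182 = 4 - 182 = -178)
V = -74226 (V = (243 + 174)*(-178) = 417*(-178) = -74226)
S = -43705/237579 (S = -43705*1/237579 = -43705/237579 ≈ -0.18396)
(S + V)/(495 - 57987) = (-43705/237579 - 74226)/(495 - 57987) = -17634582559/237579/(-57492) = -17634582559/237579*(-1/57492) = 17634582559/13658891868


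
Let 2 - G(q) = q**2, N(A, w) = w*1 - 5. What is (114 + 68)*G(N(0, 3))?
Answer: -364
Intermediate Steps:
N(A, w) = -5 + w (N(A, w) = w - 5 = -5 + w)
G(q) = 2 - q**2
(114 + 68)*G(N(0, 3)) = (114 + 68)*(2 - (-5 + 3)**2) = 182*(2 - 1*(-2)**2) = 182*(2 - 1*4) = 182*(2 - 4) = 182*(-2) = -364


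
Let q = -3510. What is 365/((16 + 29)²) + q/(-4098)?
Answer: 286784/276615 ≈ 1.0368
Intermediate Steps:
365/((16 + 29)²) + q/(-4098) = 365/((16 + 29)²) - 3510/(-4098) = 365/(45²) - 3510*(-1/4098) = 365/2025 + 585/683 = 365*(1/2025) + 585/683 = 73/405 + 585/683 = 286784/276615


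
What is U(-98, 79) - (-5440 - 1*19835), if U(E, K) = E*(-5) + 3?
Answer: 25768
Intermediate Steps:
U(E, K) = 3 - 5*E (U(E, K) = -5*E + 3 = 3 - 5*E)
U(-98, 79) - (-5440 - 1*19835) = (3 - 5*(-98)) - (-5440 - 1*19835) = (3 + 490) - (-5440 - 19835) = 493 - 1*(-25275) = 493 + 25275 = 25768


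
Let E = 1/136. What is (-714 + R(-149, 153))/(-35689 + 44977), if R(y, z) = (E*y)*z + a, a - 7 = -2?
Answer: -7013/74304 ≈ -0.094383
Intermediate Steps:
a = 5 (a = 7 - 2 = 5)
E = 1/136 ≈ 0.0073529
R(y, z) = 5 + y*z/136 (R(y, z) = (y/136)*z + 5 = y*z/136 + 5 = 5 + y*z/136)
(-714 + R(-149, 153))/(-35689 + 44977) = (-714 + (5 + (1/136)*(-149)*153))/(-35689 + 44977) = (-714 + (5 - 1341/8))/9288 = (-714 - 1301/8)*(1/9288) = -7013/8*1/9288 = -7013/74304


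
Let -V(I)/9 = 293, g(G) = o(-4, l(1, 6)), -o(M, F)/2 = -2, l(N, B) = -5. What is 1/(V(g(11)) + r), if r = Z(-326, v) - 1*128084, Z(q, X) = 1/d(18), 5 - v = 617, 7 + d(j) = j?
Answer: -11/1437930 ≈ -7.6499e-6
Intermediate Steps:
d(j) = -7 + j
v = -612 (v = 5 - 1*617 = 5 - 617 = -612)
o(M, F) = 4 (o(M, F) = -2*(-2) = 4)
Z(q, X) = 1/11 (Z(q, X) = 1/(-7 + 18) = 1/11)
g(G) = 4
V(I) = -2637 (V(I) = -9*293 = -2637)
r = -1408923/11 (r = 1/11 - 1*128084 = 1/11 - 128084 = -1408923/11 ≈ -1.2808e+5)
1/(V(g(11)) + r) = 1/(-2637 - 1408923/11) = 1/(-1437930/11) = -11/1437930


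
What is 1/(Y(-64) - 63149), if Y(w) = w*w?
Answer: -1/59053 ≈ -1.6934e-5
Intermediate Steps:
Y(w) = w²
1/(Y(-64) - 63149) = 1/((-64)² - 63149) = 1/(4096 - 63149) = 1/(-59053) = -1/59053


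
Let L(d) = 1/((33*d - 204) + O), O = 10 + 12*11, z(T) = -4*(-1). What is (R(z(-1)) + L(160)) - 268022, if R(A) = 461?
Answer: -1396133297/5218 ≈ -2.6756e+5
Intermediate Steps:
z(T) = 4
O = 142 (O = 10 + 132 = 142)
L(d) = 1/(-62 + 33*d) (L(d) = 1/((33*d - 204) + 142) = 1/((-204 + 33*d) + 142) = 1/(-62 + 33*d))
(R(z(-1)) + L(160)) - 268022 = (461 + 1/(-62 + 33*160)) - 268022 = (461 + 1/(-62 + 5280)) - 268022 = (461 + 1/5218) - 268022 = 2405499/5218 - 268022 = -1396133297/5218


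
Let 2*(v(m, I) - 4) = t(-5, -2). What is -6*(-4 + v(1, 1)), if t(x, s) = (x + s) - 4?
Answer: 33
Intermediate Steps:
t(x, s) = -4 + s + x (t(x, s) = (s + x) - 4 = -4 + s + x)
v(m, I) = -3/2 (v(m, I) = 4 + (-4 - 2 - 5)/2 = 4 + (1/2)*(-11) = 4 - 11/2 = -3/2)
-6*(-4 + v(1, 1)) = -6*(-4 - 3/2) = -6*(-11/2) = 33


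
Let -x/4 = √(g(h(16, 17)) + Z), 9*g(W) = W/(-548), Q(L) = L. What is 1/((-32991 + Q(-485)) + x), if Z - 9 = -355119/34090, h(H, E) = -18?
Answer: -19542995885/654221343448836 + I*√1926887086565/327110671724418 ≈ -2.9872e-5 + 4.2436e-9*I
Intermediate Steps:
g(W) = -W/4932 (g(W) = (W/(-548))/9 = (W*(-1/548))/9 = (-W/548)/9 = -W/4932)
Z = -48309/34090 (Z = 9 - 355119/34090 = -48309/34090 ≈ -1.4171)
x = -8*I*√1926887086565/2335165 (x = -4*√(-1/4932*(-18) - 48309/34090) = -4*√(1/274 - 48309/34090) = -8*I*√1926887086565/2335165 ≈ -4.7555*I)
1/((-32991 + Q(-485)) + x) = 1/((-32991 - 485) - 8*I*√1926887086565/2335165) = 1/(-33476 - 8*I*√1926887086565/2335165)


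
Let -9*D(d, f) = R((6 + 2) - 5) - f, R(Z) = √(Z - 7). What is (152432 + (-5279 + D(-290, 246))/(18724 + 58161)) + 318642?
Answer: 21731111543/46131 - 2*I/691965 ≈ 4.7107e+5 - 2.8903e-6*I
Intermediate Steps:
R(Z) = √(-7 + Z)
D(d, f) = -2*I/9 + f/9 (D(d, f) = -(√(-7 + ((6 + 2) - 5)) - f)/9 = -(√(-7 + (8 - 5)) - f)/9 = -(√(-7 + 3) - f)/9 = -(√(-4) - f)/9 = -(2*I - f)/9 = -(-f + 2*I)/9 = -2*I/9 + f/9)
(152432 + (-5279 + D(-290, 246))/(18724 + 58161)) + 318642 = (152432 + (-5279 + (-2*I/9 + (⅑)*246))/(18724 + 58161)) + 318642 = (152432 + (-5279 + (-2*I/9 + 82/3))/76885) + 318642 = (152432 + (-5279 + (82/3 - 2*I/9))*(1/76885)) + 318642 = (152432 + (-15755/3 - 2*I/9)*(1/76885)) + 318642 = (152432 + (-3151/46131 - 2*I/691965)) + 318642 = (7031837441/46131 - 2*I/691965) + 318642 = 21731111543/46131 - 2*I/691965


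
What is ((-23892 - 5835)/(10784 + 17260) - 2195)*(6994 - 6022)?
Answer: -1662830289/779 ≈ -2.1346e+6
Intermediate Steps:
((-23892 - 5835)/(10784 + 17260) - 2195)*(6994 - 6022) = (-29727/28044 - 2195)*972 = (-29727*1/28044 - 2195)*972 = (-3303/3116 - 2195)*972 = -6842923/3116*972 = -1662830289/779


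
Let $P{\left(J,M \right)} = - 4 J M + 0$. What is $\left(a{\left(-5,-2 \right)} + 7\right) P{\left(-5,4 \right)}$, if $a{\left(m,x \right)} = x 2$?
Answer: $240$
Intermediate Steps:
$P{\left(J,M \right)} = - 4 J M$ ($P{\left(J,M \right)} = - 4 J M + 0 = - 4 J M$)
$a{\left(m,x \right)} = 2 x$
$\left(a{\left(-5,-2 \right)} + 7\right) P{\left(-5,4 \right)} = \left(2 \left(-2\right) + 7\right) \left(\left(-4\right) \left(-5\right) 4\right) = \left(-4 + 7\right) 80 = 3 \cdot 80 = 240$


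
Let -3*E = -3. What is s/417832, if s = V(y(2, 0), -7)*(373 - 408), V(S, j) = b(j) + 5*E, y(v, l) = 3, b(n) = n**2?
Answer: -945/208916 ≈ -0.0045234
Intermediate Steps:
E = 1 (E = -1/3*(-3) = 1)
V(S, j) = 5 + j**2 (V(S, j) = j**2 + 5*1 = j**2 + 5 = 5 + j**2)
s = -1890 (s = (5 + (-7)**2)*(373 - 408) = (5 + 49)*(-35) = 54*(-35) = -1890)
s/417832 = -1890/417832 = -1890*1/417832 = -945/208916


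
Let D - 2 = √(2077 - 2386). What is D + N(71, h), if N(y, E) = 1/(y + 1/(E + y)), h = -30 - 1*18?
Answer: 3291/1634 + I*√309 ≈ 2.0141 + 17.578*I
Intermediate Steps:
h = -48 (h = -30 - 18 = -48)
D = 2 + I*√309 (D = 2 + √(2077 - 2386) = 2 + √(-309) = 2 + I*√309 ≈ 2.0 + 17.578*I)
D + N(71, h) = (2 + I*√309) + (-48 + 71)/(1 + 71² - 48*71) = (2 + I*√309) + 23/(1 + 5041 - 3408) = (2 + I*√309) + 23/1634 = 3291/1634 + I*√309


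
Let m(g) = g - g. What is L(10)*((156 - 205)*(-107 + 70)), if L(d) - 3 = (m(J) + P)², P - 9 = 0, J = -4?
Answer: 152292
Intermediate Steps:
P = 9 (P = 9 + 0 = 9)
m(g) = 0
L(d) = 84 (L(d) = 3 + (0 + 9)² = 3 + 9² = 3 + 81 = 84)
L(10)*((156 - 205)*(-107 + 70)) = 84*((156 - 205)*(-107 + 70)) = 84*(-49*(-37)) = 84*1813 = 152292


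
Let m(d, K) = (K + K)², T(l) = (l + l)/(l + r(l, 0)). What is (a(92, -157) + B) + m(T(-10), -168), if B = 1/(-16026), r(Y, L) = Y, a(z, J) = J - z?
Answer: 1805280821/16026 ≈ 1.1265e+5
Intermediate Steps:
T(l) = 1 (T(l) = (l + l)/(l + l) = (2*l)/((2*l)) = (2*l)*(1/(2*l)) = 1)
m(d, K) = 4*K² (m(d, K) = (2*K)² = 4*K²)
B = -1/16026 ≈ -6.2399e-5
(a(92, -157) + B) + m(T(-10), -168) = ((-157 - 1*92) - 1/16026) + 4*(-168)² = ((-157 - 92) - 1/16026) + 4*28224 = (-249 - 1/16026) + 112896 = -3990475/16026 + 112896 = 1805280821/16026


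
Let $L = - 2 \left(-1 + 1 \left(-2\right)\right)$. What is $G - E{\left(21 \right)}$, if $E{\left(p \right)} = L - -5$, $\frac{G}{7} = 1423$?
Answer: $9950$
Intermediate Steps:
$G = 9961$ ($G = 7 \cdot 1423 = 9961$)
$L = 6$ ($L = - 2 \left(-1 - 2\right) = \left(-2\right) \left(-3\right) = 6$)
$E{\left(p \right)} = 11$ ($E{\left(p \right)} = 6 - -5 = 6 + 5 = 11$)
$G - E{\left(21 \right)} = 9961 - 11 = 9950$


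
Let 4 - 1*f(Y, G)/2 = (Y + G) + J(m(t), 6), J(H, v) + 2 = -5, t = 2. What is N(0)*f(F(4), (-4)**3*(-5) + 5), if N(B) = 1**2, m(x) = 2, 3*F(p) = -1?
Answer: -1882/3 ≈ -627.33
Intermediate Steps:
F(p) = -1/3 (F(p) = (1/3)*(-1) = -1/3)
J(H, v) = -7 (J(H, v) = -2 - 5 = -7)
N(B) = 1
f(Y, G) = 22 - 2*G - 2*Y (f(Y, G) = 8 - 2*((Y + G) - 7) = 8 - 2*((G + Y) - 7) = 8 - 2*(-7 + G + Y) = 8 + (14 - 2*G - 2*Y) = 22 - 2*G - 2*Y)
N(0)*f(F(4), (-4)**3*(-5) + 5) = 1*(22 - 2*((-4)**3*(-5) + 5) - 2*(-1/3)) = 1*(22 - 2*(-64*(-5) + 5) + 2/3) = 1*(22 - 2*(320 + 5) + 2/3) = 1*(22 - 2*325 + 2/3) = 1*(22 - 650 + 2/3) = 1*(-1882/3) = -1882/3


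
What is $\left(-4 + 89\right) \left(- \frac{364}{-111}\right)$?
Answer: $\frac{30940}{111} \approx 278.74$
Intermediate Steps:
$\left(-4 + 89\right) \left(- \frac{364}{-111}\right) = 85 \left(\left(-364\right) \left(- \frac{1}{111}\right)\right) = 85 \cdot \frac{364}{111} = \frac{30940}{111}$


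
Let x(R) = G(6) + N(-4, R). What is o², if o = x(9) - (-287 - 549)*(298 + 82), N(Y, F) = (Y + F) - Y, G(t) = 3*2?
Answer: 100930113025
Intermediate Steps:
G(t) = 6
N(Y, F) = F (N(Y, F) = (F + Y) - Y = F)
x(R) = 6 + R
o = 317695 (o = (6 + 9) - (-287 - 549)*(298 + 82) = 15 - (-836)*380 = 15 - 1*(-317680) = 15 + 317680 = 317695)
o² = 317695² = 100930113025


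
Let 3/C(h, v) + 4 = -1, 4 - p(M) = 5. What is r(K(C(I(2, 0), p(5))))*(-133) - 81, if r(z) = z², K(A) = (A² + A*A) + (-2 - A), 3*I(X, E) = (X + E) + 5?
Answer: -89062/625 ≈ -142.50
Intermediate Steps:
p(M) = -1 (p(M) = 4 - 1*5 = 4 - 5 = -1)
I(X, E) = 5/3 + E/3 + X/3 (I(X, E) = ((X + E) + 5)/3 = ((E + X) + 5)/3 = (5 + E + X)/3 = 5/3 + E/3 + X/3)
C(h, v) = -⅗ (C(h, v) = 3/(-4 - 1) = 3/(-5) = 3*(-⅕) = -⅗)
K(A) = -2 - A + 2*A² (K(A) = (A² + A²) + (-2 - A) = 2*A² + (-2 - A) = -2 - A + 2*A²)
r(K(C(I(2, 0), p(5))))*(-133) - 81 = (-2 - 1*(-⅗) + 2*(-⅗)²)²*(-133) - 81 = (-2 + ⅗ + 2*(9/25))²*(-133) - 81 = (-2 + ⅗ + 18/25)²*(-133) - 81 = (-17/25)²*(-133) - 81 = (289/625)*(-133) - 81 = -38437/625 - 81 = -89062/625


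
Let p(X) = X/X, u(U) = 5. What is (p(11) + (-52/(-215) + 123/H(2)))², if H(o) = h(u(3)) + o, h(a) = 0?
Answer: 727866441/184900 ≈ 3936.5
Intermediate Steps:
p(X) = 1
H(o) = o (H(o) = 0 + o = o)
(p(11) + (-52/(-215) + 123/H(2)))² = (1 + (-52/(-215) + 123/2))² = (1 + (-52*(-1/215) + 123*(½)))² = (1 + (52/215 + 123/2))² = (1 + 26549/430)² = (26979/430)² = 727866441/184900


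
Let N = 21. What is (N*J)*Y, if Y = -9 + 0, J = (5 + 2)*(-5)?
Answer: 6615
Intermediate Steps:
J = -35 (J = 7*(-5) = -35)
Y = -9
(N*J)*Y = (21*(-35))*(-9) = -735*(-9) = 6615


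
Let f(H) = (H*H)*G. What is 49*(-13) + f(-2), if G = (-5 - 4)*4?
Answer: -781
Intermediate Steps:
G = -36 (G = -9*4 = -36)
f(H) = -36*H² (f(H) = (H*H)*(-36) = H²*(-36) = -36*H²)
49*(-13) + f(-2) = 49*(-13) - 36*(-2)² = -637 - 36*4 = -637 - 144 = -781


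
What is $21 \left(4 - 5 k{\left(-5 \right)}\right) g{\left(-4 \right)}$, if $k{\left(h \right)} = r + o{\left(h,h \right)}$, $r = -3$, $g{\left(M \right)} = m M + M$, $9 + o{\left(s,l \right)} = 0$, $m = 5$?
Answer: $-32256$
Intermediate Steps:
$o{\left(s,l \right)} = -9$ ($o{\left(s,l \right)} = -9 + 0 = -9$)
$g{\left(M \right)} = 6 M$ ($g{\left(M \right)} = 5 M + M = 6 M$)
$k{\left(h \right)} = -12$ ($k{\left(h \right)} = -3 - 9 = -12$)
$21 \left(4 - 5 k{\left(-5 \right)}\right) g{\left(-4 \right)} = 21 \left(4 - -60\right) 6 \left(-4\right) = 21 \left(4 + 60\right) \left(-24\right) = 21 \cdot 64 \left(-24\right) = 1344 \left(-24\right) = -32256$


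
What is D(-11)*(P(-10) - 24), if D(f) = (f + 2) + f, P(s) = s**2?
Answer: -1520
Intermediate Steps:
D(f) = 2 + 2*f (D(f) = (2 + f) + f = 2 + 2*f)
D(-11)*(P(-10) - 24) = (2 + 2*(-11))*((-10)**2 - 24) = (2 - 22)*(100 - 24) = -20*76 = -1520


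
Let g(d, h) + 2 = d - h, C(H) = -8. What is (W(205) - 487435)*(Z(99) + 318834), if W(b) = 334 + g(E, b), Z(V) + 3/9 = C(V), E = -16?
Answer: -466114197548/3 ≈ -1.5537e+11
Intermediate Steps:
g(d, h) = -2 + d - h (g(d, h) = -2 + (d - h) = -2 + d - h)
Z(V) = -25/3 (Z(V) = -⅓ - 8 = -25/3)
W(b) = 316 - b (W(b) = 334 + (-2 - 16 - b) = 334 + (-18 - b) = 316 - b)
(W(205) - 487435)*(Z(99) + 318834) = ((316 - 1*205) - 487435)*(-25/3 + 318834) = ((316 - 205) - 487435)*(956477/3) = (111 - 487435)*(956477/3) = -487324*956477/3 = -466114197548/3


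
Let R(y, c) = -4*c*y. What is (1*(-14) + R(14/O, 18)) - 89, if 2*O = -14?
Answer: 41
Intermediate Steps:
O = -7 (O = (1/2)*(-14) = -7)
R(y, c) = -4*c*y
(1*(-14) + R(14/O, 18)) - 89 = (1*(-14) - 4*18*14/(-7)) - 89 = (-14 - 4*18*14*(-1/7)) - 89 = (-14 - 4*18*(-2)) - 89 = (-14 + 144) - 89 = 130 - 89 = 41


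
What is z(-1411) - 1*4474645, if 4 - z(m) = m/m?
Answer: -4474642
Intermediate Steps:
z(m) = 3 (z(m) = 4 - m/m = 4 - 1*1 = 4 - 1 = 3)
z(-1411) - 1*4474645 = 3 - 1*4474645 = 3 - 4474645 = -4474642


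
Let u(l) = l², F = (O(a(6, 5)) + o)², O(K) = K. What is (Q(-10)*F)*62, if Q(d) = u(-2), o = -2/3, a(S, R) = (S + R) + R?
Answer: 524768/9 ≈ 58308.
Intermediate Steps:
a(S, R) = S + 2*R (a(S, R) = (R + S) + R = S + 2*R)
o = -⅔ (o = -2*⅓ = -⅔ ≈ -0.66667)
F = 2116/9 (F = ((6 + 2*5) - ⅔)² = ((6 + 10) - ⅔)² = (16 - ⅔)² = (46/3)² = 2116/9 ≈ 235.11)
Q(d) = 4 (Q(d) = (-2)² = 4)
(Q(-10)*F)*62 = (4*(2116/9))*62 = (8464/9)*62 = 524768/9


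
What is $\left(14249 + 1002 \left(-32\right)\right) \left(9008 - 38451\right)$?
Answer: $524527045$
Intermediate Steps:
$\left(14249 + 1002 \left(-32\right)\right) \left(9008 - 38451\right) = \left(14249 - 32064\right) \left(-29443\right) = \left(-17815\right) \left(-29443\right) = 524527045$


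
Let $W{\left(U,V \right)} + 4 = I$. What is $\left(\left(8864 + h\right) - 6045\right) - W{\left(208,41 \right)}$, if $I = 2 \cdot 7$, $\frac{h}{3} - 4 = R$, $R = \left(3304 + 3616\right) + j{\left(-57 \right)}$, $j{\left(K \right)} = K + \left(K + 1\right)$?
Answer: $23242$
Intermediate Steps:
$j{\left(K \right)} = 1 + 2 K$ ($j{\left(K \right)} = K + \left(1 + K\right) = 1 + 2 K$)
$R = 6807$ ($R = \left(3304 + 3616\right) + \left(1 + 2 \left(-57\right)\right) = 6920 + \left(1 - 114\right) = 6920 - 113 = 6807$)
$h = 20433$ ($h = 12 + 3 \cdot 6807 = 12 + 20421 = 20433$)
$I = 14$
$W{\left(U,V \right)} = 10$ ($W{\left(U,V \right)} = -4 + 14 = 10$)
$\left(\left(8864 + h\right) - 6045\right) - W{\left(208,41 \right)} = \left(\left(8864 + 20433\right) - 6045\right) - 10 = \left(29297 - 6045\right) - 10 = 23252 - 10 = 23242$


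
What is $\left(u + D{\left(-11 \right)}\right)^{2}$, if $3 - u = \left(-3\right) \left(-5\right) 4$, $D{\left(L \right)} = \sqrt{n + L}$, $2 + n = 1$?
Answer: $3237 - 228 i \sqrt{3} \approx 3237.0 - 394.91 i$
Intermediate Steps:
$n = -1$ ($n = -2 + 1 = -1$)
$D{\left(L \right)} = \sqrt{-1 + L}$
$u = -57$ ($u = 3 - \left(-3\right) \left(-5\right) 4 = 3 - 15 \cdot 4 = 3 - 60 = -57$)
$\left(u + D{\left(-11 \right)}\right)^{2} = \left(-57 + \sqrt{-1 - 11}\right)^{2} = \left(-57 + \sqrt{-12}\right)^{2} = \left(-57 + 2 i \sqrt{3}\right)^{2}$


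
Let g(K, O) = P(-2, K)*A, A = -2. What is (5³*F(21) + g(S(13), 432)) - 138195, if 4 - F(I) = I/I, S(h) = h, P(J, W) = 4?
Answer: -137828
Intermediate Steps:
F(I) = 3 (F(I) = 4 - I/I = 4 - 1*1 = 4 - 1 = 3)
g(K, O) = -8 (g(K, O) = 4*(-2) = -8)
(5³*F(21) + g(S(13), 432)) - 138195 = (5³*3 - 8) - 138195 = (125*3 - 8) - 138195 = (375 - 8) - 138195 = 367 - 138195 = -137828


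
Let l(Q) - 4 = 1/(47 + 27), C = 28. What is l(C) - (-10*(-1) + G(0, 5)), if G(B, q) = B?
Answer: -443/74 ≈ -5.9865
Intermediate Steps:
l(Q) = 297/74 (l(Q) = 4 + 1/(47 + 27) = 4 + 1/74 = 297/74)
l(C) - (-10*(-1) + G(0, 5)) = 297/74 - (-10*(-1) + 0) = 297/74 - (10 + 0) = 297/74 - 1*10 = 297/74 - 10 = -443/74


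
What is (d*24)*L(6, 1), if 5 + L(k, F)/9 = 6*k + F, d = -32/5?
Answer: -221184/5 ≈ -44237.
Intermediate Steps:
d = -32/5 (d = -32*1/5 = -32/5 ≈ -6.4000)
L(k, F) = -45 + 9*F + 54*k (L(k, F) = -45 + 9*(6*k + F) = -45 + 9*(F + 6*k) = -45 + (9*F + 54*k) = -45 + 9*F + 54*k)
(d*24)*L(6, 1) = (-32/5*24)*(-45 + 9*1 + 54*6) = -768*(-45 + 9 + 324)/5 = -768/5*288 = -221184/5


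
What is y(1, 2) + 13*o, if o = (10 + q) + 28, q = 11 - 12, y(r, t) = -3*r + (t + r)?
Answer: 481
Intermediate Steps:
y(r, t) = t - 2*r (y(r, t) = -3*r + (r + t) = t - 2*r)
q = -1
o = 37 (o = (10 - 1) + 28 = 9 + 28 = 37)
y(1, 2) + 13*o = (2 - 2*1) + 13*37 = (2 - 2) + 481 = 0 + 481 = 481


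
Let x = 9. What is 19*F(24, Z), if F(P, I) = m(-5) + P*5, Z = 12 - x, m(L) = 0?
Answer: 2280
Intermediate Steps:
Z = 3 (Z = 12 - 1*9 = 12 - 9 = 3)
F(P, I) = 5*P (F(P, I) = 0 + P*5 = 0 + 5*P = 5*P)
19*F(24, Z) = 19*(5*24) = 19*120 = 2280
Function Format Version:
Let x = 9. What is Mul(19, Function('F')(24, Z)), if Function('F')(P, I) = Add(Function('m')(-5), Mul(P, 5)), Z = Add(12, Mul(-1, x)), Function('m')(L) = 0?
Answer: 2280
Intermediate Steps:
Z = 3 (Z = Add(12, Mul(-1, 9)) = Add(12, -9) = 3)
Function('F')(P, I) = Mul(5, P) (Function('F')(P, I) = Add(0, Mul(P, 5)) = Add(0, Mul(5, P)) = Mul(5, P))
Mul(19, Function('F')(24, Z)) = Mul(19, Mul(5, 24)) = Mul(19, 120) = 2280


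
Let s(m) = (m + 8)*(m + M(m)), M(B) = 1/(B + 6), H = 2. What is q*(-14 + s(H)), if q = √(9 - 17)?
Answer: 29*I*√2/2 ≈ 20.506*I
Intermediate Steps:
M(B) = 1/(6 + B)
q = 2*I*√2 (q = √(-8) = 2*I*√2 ≈ 2.8284*I)
s(m) = (8 + m)*(m + 1/(6 + m)) (s(m) = (m + 8)*(m + 1/(6 + m)) = (8 + m)*(m + 1/(6 + m)))
q*(-14 + s(H)) = (2*I*√2)*(-14 + (8 + 2 + 2*(6 + 2)*(8 + 2))/(6 + 2)) = (2*I*√2)*(-14 + (8 + 2 + 2*8*10)/8) = (2*I*√2)*(-14 + (8 + 2 + 160)/8) = (2*I*√2)*(-14 + (⅛)*170) = (2*I*√2)*(-14 + 85/4) = (2*I*√2)*(29/4) = 29*I*√2/2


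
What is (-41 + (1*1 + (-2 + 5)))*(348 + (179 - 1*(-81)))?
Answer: -22496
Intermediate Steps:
(-41 + (1*1 + (-2 + 5)))*(348 + (179 - 1*(-81))) = (-41 + (1 + 3))*(348 + (179 + 81)) = (-41 + 4)*(348 + 260) = -37*608 = -22496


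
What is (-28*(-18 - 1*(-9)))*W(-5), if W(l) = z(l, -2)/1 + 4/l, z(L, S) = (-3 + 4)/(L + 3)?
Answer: -1638/5 ≈ -327.60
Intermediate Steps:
z(L, S) = 1/(3 + L)
W(l) = 1/(3 + l) + 4/l (W(l) = 1/((3 + l)*1) + 4/l = 1/(3 + l) + 4/l)
(-28*(-18 - 1*(-9)))*W(-5) = (-28*(-18 - 1*(-9)))*((12 + 5*(-5))/((-5)*(3 - 5))) = (-28*(-18 + 9))*(-1/5*(12 - 25)/(-2)) = (-28*(-9))*(-1/5*(-1/2)*(-13)) = 252*(-13/10) = -1638/5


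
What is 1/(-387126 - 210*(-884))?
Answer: -1/201486 ≈ -4.9631e-6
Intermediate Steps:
1/(-387126 - 210*(-884)) = 1/(-387126 + 185640) = 1/(-201486) = -1/201486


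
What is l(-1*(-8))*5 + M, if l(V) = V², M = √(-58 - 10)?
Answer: 320 + 2*I*√17 ≈ 320.0 + 8.2462*I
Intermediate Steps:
M = 2*I*√17 (M = √(-68) = 2*I*√17 ≈ 8.2462*I)
l(-1*(-8))*5 + M = (-1*(-8))²*5 + 2*I*√17 = 8²*5 + 2*I*√17 = 64*5 + 2*I*√17 = 320 + 2*I*√17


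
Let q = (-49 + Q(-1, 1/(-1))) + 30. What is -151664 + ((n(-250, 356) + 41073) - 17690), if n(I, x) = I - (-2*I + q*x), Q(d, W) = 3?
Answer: -123335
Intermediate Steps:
q = -16 (q = (-49 + 3) + 30 = -46 + 30 = -16)
n(I, x) = 3*I + 16*x (n(I, x) = I - (-2*I - 16*x) = I - (-16*x - 2*I) = I + (2*I + 16*x) = 3*I + 16*x)
-151664 + ((n(-250, 356) + 41073) - 17690) = -151664 + (((3*(-250) + 16*356) + 41073) - 17690) = -151664 + (((-750 + 5696) + 41073) - 17690) = -151664 + ((4946 + 41073) - 17690) = -151664 + (46019 - 17690) = -151664 + 28329 = -123335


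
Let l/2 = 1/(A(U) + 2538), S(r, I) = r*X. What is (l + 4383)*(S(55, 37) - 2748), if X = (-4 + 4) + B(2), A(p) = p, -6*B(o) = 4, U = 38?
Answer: -23580438985/1932 ≈ -1.2205e+7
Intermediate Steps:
B(o) = -⅔ (B(o) = -⅙*4 = -⅔)
X = -⅔ (X = (-4 + 4) - ⅔ = 0 - ⅔ = -⅔ ≈ -0.66667)
S(r, I) = -2*r/3 (S(r, I) = r*(-⅔) = -2*r/3)
l = 1/1288 (l = 2/(38 + 2538) = 2/2576 = 2*(1/2576) = 1/1288 ≈ 0.00077640)
(l + 4383)*(S(55, 37) - 2748) = (1/1288 + 4383)*(-⅔*55 - 2748) = 5645305*(-110/3 - 2748)/1288 = (5645305/1288)*(-8354/3) = -23580438985/1932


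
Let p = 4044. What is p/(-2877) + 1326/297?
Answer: 290426/94941 ≈ 3.0590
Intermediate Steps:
p/(-2877) + 1326/297 = 4044/(-2877) + 1326/297 = 4044*(-1/2877) + 1326*(1/297) = -1348/959 + 442/99 = 290426/94941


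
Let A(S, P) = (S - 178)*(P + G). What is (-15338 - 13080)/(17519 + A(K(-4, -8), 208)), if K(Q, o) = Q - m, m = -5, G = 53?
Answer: 1093/1103 ≈ 0.99093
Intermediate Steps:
K(Q, o) = 5 + Q (K(Q, o) = Q - 1*(-5) = Q + 5 = 5 + Q)
A(S, P) = (-178 + S)*(53 + P) (A(S, P) = (S - 178)*(P + 53) = (-178 + S)*(53 + P))
(-15338 - 13080)/(17519 + A(K(-4, -8), 208)) = (-15338 - 13080)/(17519 + (-9434 - 178*208 + 53*(5 - 4) + 208*(5 - 4))) = -28418/(17519 + (-9434 - 37024 + 53*1 + 208*1)) = -28418/(17519 + (-9434 - 37024 + 53 + 208)) = -28418/(17519 - 46197) = -28418/(-28678) = -28418*(-1/28678) = 1093/1103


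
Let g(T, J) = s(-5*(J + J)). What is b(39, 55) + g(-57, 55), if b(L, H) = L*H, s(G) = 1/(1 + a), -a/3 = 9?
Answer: 55769/26 ≈ 2145.0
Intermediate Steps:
a = -27 (a = -3*9 = -27)
s(G) = -1/26 (s(G) = 1/(1 - 27) = 1/(-26) = -1/26)
g(T, J) = -1/26
b(L, H) = H*L
b(39, 55) + g(-57, 55) = 55*39 - 1/26 = 2145 - 1/26 = 55769/26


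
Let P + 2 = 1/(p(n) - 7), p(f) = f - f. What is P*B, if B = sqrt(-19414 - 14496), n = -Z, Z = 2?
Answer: -15*I*sqrt(33910)/7 ≈ -394.6*I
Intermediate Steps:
n = -2 (n = -1*2 = -2)
B = I*sqrt(33910) (B = sqrt(-33910) = I*sqrt(33910) ≈ 184.15*I)
p(f) = 0
P = -15/7 (P = -2 + 1/(0 - 7) = -2 + 1/(-7) = -2 - 1/7 = -15/7 ≈ -2.1429)
P*B = -15*I*sqrt(33910)/7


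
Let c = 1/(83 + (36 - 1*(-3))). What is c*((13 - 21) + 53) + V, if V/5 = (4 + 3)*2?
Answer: 8585/122 ≈ 70.369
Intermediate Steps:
V = 70 (V = 5*((4 + 3)*2) = 5*(7*2) = 5*14 = 70)
c = 1/122 (c = 1/(83 + (36 + 3)) = 1/(83 + 39) = 1/122 ≈ 0.0081967)
c*((13 - 21) + 53) + V = ((13 - 21) + 53)/122 + 70 = (-8 + 53)/122 + 70 = (1/122)*45 + 70 = 45/122 + 70 = 8585/122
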